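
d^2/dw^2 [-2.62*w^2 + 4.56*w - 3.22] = -5.24000000000000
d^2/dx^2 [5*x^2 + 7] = 10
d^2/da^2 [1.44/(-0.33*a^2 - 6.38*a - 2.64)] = (0.313632*a^2 + 6.063552*a - 1.44*(0.66*a + 6.38)*(1.32*a + 12.76) + 2.509056)/(0.33*a^2 + 6.38*a + 2.64)^3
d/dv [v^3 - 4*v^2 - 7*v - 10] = 3*v^2 - 8*v - 7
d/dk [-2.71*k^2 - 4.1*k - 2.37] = -5.42*k - 4.1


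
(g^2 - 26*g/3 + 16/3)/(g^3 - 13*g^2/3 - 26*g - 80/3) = (3*g - 2)/(3*g^2 + 11*g + 10)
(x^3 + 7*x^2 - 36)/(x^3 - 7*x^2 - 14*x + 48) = (x + 6)/(x - 8)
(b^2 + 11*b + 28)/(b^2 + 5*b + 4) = (b + 7)/(b + 1)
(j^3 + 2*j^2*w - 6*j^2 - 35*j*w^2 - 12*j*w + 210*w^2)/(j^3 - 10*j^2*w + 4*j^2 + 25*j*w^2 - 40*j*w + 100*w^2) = (-j^2 - 7*j*w + 6*j + 42*w)/(-j^2 + 5*j*w - 4*j + 20*w)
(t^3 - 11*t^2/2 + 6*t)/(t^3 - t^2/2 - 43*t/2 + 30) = t/(t + 5)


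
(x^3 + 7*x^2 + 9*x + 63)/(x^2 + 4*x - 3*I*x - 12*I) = (x^2 + x*(7 + 3*I) + 21*I)/(x + 4)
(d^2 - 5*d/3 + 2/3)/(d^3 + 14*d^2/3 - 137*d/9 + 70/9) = 3*(d - 1)/(3*d^2 + 16*d - 35)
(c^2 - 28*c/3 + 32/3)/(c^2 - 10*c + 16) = (c - 4/3)/(c - 2)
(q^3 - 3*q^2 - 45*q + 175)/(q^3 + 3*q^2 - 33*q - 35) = (q - 5)/(q + 1)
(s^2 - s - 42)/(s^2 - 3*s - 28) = (s + 6)/(s + 4)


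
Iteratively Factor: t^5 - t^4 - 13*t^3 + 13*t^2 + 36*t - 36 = (t - 2)*(t^4 + t^3 - 11*t^2 - 9*t + 18) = (t - 2)*(t + 2)*(t^3 - t^2 - 9*t + 9) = (t - 2)*(t - 1)*(t + 2)*(t^2 - 9) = (t - 2)*(t - 1)*(t + 2)*(t + 3)*(t - 3)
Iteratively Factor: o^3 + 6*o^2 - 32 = (o + 4)*(o^2 + 2*o - 8) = (o + 4)^2*(o - 2)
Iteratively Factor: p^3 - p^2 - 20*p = (p - 5)*(p^2 + 4*p) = p*(p - 5)*(p + 4)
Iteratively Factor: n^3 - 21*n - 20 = (n + 1)*(n^2 - n - 20) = (n + 1)*(n + 4)*(n - 5)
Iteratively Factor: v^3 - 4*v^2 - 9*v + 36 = (v - 4)*(v^2 - 9) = (v - 4)*(v + 3)*(v - 3)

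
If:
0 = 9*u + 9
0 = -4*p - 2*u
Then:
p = 1/2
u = -1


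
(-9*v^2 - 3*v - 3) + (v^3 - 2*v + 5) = v^3 - 9*v^2 - 5*v + 2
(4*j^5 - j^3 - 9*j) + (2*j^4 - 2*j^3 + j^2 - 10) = 4*j^5 + 2*j^4 - 3*j^3 + j^2 - 9*j - 10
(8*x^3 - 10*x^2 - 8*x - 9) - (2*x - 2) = 8*x^3 - 10*x^2 - 10*x - 7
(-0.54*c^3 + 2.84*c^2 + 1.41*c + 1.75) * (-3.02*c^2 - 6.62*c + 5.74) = 1.6308*c^5 - 5.002*c^4 - 26.1586*c^3 + 1.6824*c^2 - 3.4916*c + 10.045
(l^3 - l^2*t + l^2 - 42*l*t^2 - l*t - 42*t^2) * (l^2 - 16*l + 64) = l^5 - l^4*t - 15*l^4 - 42*l^3*t^2 + 15*l^3*t + 48*l^3 + 630*l^2*t^2 - 48*l^2*t + 64*l^2 - 2016*l*t^2 - 64*l*t - 2688*t^2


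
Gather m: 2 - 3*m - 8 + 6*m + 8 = 3*m + 2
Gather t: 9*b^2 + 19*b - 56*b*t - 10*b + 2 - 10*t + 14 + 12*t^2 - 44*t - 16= 9*b^2 + 9*b + 12*t^2 + t*(-56*b - 54)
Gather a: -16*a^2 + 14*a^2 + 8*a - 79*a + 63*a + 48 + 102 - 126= -2*a^2 - 8*a + 24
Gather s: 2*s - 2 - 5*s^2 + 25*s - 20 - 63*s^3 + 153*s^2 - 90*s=-63*s^3 + 148*s^2 - 63*s - 22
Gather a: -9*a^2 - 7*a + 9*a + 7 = -9*a^2 + 2*a + 7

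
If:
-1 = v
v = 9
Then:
No Solution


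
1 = 1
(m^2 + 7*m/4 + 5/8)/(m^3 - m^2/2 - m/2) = (m + 5/4)/(m*(m - 1))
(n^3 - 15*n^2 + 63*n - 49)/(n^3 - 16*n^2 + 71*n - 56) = (n - 7)/(n - 8)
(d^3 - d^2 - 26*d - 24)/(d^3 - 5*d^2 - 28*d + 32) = (d^2 - 5*d - 6)/(d^2 - 9*d + 8)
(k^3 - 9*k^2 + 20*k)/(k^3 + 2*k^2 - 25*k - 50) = k*(k - 4)/(k^2 + 7*k + 10)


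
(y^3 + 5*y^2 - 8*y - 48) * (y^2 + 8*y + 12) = y^5 + 13*y^4 + 44*y^3 - 52*y^2 - 480*y - 576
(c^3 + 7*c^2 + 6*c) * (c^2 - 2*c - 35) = c^5 + 5*c^4 - 43*c^3 - 257*c^2 - 210*c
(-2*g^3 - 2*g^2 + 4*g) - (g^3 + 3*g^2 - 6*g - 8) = -3*g^3 - 5*g^2 + 10*g + 8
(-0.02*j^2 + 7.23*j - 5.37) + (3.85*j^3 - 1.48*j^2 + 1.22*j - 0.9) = 3.85*j^3 - 1.5*j^2 + 8.45*j - 6.27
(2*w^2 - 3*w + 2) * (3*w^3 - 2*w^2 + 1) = 6*w^5 - 13*w^4 + 12*w^3 - 2*w^2 - 3*w + 2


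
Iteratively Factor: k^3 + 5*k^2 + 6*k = (k)*(k^2 + 5*k + 6) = k*(k + 3)*(k + 2)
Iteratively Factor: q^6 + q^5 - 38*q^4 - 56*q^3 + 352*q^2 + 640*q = (q + 4)*(q^5 - 3*q^4 - 26*q^3 + 48*q^2 + 160*q) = (q + 2)*(q + 4)*(q^4 - 5*q^3 - 16*q^2 + 80*q) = (q - 4)*(q + 2)*(q + 4)*(q^3 - q^2 - 20*q) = (q - 4)*(q + 2)*(q + 4)^2*(q^2 - 5*q) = q*(q - 4)*(q + 2)*(q + 4)^2*(q - 5)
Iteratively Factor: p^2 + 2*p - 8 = (p - 2)*(p + 4)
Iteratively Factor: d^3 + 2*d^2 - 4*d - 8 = (d - 2)*(d^2 + 4*d + 4) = (d - 2)*(d + 2)*(d + 2)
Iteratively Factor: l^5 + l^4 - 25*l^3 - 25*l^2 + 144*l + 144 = (l + 3)*(l^4 - 2*l^3 - 19*l^2 + 32*l + 48) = (l - 4)*(l + 3)*(l^3 + 2*l^2 - 11*l - 12) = (l - 4)*(l + 1)*(l + 3)*(l^2 + l - 12) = (l - 4)*(l - 3)*(l + 1)*(l + 3)*(l + 4)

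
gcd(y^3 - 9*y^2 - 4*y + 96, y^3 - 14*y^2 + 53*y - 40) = y - 8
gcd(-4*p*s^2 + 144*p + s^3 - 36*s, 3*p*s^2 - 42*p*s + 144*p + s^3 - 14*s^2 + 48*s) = s - 6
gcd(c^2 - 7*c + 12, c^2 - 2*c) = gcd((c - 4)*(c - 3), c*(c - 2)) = 1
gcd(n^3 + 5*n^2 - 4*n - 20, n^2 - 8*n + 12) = n - 2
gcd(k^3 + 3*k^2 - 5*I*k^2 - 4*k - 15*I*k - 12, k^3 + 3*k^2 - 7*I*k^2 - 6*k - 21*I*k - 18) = k^2 + k*(3 - I) - 3*I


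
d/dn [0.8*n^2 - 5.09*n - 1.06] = 1.6*n - 5.09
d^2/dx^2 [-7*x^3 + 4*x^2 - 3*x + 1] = 8 - 42*x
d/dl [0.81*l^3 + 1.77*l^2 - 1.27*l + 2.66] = 2.43*l^2 + 3.54*l - 1.27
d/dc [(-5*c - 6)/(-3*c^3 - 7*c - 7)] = (15*c^3 + 35*c - (5*c + 6)*(9*c^2 + 7) + 35)/(3*c^3 + 7*c + 7)^2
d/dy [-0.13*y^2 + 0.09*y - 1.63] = 0.09 - 0.26*y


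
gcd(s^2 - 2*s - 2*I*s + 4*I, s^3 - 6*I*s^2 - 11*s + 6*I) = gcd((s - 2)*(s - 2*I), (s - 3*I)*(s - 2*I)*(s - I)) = s - 2*I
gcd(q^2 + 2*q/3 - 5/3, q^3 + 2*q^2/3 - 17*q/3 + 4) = q - 1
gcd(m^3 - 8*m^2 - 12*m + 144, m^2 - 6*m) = m - 6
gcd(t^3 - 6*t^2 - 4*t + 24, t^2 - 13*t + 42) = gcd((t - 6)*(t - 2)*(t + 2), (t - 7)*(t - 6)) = t - 6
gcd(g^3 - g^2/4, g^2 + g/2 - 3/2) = 1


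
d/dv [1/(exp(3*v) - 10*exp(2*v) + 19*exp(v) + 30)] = (-3*exp(2*v) + 20*exp(v) - 19)*exp(v)/(exp(3*v) - 10*exp(2*v) + 19*exp(v) + 30)^2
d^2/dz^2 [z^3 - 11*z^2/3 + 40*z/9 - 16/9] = 6*z - 22/3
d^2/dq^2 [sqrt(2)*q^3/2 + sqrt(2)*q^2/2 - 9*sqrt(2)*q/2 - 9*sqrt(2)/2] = sqrt(2)*(3*q + 1)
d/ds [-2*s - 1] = -2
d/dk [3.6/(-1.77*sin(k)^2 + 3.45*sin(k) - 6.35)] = (12.744*sin(k) - 12.42)*cos(k)/(1.77*sin(k)^2 - 3.45*sin(k) + 6.35)^2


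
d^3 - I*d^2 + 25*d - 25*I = (d - 5*I)*(d - I)*(d + 5*I)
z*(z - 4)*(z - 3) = z^3 - 7*z^2 + 12*z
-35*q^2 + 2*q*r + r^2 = (-5*q + r)*(7*q + r)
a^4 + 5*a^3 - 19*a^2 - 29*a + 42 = (a - 3)*(a - 1)*(a + 2)*(a + 7)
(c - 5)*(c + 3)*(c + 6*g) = c^3 + 6*c^2*g - 2*c^2 - 12*c*g - 15*c - 90*g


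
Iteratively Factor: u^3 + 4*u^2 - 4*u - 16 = (u + 2)*(u^2 + 2*u - 8) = (u + 2)*(u + 4)*(u - 2)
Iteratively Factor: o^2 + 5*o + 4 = (o + 1)*(o + 4)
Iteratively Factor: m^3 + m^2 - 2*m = (m + 2)*(m^2 - m) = (m - 1)*(m + 2)*(m)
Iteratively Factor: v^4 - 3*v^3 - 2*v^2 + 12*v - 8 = (v - 1)*(v^3 - 2*v^2 - 4*v + 8) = (v - 2)*(v - 1)*(v^2 - 4) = (v - 2)^2*(v - 1)*(v + 2)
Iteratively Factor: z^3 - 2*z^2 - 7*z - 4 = (z + 1)*(z^2 - 3*z - 4) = (z + 1)^2*(z - 4)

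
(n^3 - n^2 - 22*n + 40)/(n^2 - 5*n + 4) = (n^2 + 3*n - 10)/(n - 1)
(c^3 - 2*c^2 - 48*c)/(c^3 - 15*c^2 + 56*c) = (c + 6)/(c - 7)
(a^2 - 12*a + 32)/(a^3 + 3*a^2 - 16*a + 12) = (a^2 - 12*a + 32)/(a^3 + 3*a^2 - 16*a + 12)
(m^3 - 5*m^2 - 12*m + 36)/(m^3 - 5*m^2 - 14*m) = (-m^3 + 5*m^2 + 12*m - 36)/(m*(-m^2 + 5*m + 14))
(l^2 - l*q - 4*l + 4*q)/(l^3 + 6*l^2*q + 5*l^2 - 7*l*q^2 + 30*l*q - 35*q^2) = (l - 4)/(l^2 + 7*l*q + 5*l + 35*q)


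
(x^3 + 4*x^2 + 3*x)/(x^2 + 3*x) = x + 1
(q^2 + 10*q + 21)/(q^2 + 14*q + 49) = (q + 3)/(q + 7)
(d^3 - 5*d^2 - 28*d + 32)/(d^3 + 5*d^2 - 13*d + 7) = (d^2 - 4*d - 32)/(d^2 + 6*d - 7)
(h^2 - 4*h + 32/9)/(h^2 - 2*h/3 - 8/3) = (-9*h^2 + 36*h - 32)/(3*(-3*h^2 + 2*h + 8))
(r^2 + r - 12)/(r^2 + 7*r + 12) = (r - 3)/(r + 3)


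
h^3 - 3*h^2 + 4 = (h - 2)^2*(h + 1)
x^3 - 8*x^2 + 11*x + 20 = (x - 5)*(x - 4)*(x + 1)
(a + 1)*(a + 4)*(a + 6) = a^3 + 11*a^2 + 34*a + 24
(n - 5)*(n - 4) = n^2 - 9*n + 20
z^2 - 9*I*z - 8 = (z - 8*I)*(z - I)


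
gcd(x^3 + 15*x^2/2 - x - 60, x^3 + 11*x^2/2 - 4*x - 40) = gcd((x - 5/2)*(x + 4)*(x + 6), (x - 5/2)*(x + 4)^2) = x^2 + 3*x/2 - 10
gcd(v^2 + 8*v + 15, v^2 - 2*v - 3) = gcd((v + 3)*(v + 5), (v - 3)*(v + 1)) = 1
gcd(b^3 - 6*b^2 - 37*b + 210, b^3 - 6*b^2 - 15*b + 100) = b - 5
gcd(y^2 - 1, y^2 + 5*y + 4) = y + 1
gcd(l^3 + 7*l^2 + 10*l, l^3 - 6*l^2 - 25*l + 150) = l + 5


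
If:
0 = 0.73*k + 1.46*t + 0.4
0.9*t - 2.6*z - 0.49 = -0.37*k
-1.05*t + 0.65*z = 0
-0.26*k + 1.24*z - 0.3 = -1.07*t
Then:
No Solution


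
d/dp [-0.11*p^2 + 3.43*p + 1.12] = 3.43 - 0.22*p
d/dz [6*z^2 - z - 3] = 12*z - 1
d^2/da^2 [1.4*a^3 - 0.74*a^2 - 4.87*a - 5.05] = 8.4*a - 1.48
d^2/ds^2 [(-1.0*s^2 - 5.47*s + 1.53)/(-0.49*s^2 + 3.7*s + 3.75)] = (-4.44089209850063e-16*s^4 + 6.252694*s^3 + 8.820882*s^2 + 76.95009*s - 171.18165)/(0.117649*s^6 - 2.66511*s^5 + 17.423175*s^4 - 9.86050000000001*s^3 - 133.340625*s^2 - 156.09375*s - 52.734375)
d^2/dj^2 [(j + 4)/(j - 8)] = 24/(j - 8)^3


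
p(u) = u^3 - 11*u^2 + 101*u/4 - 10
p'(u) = 3*u^2 - 22*u + 101/4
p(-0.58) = -28.54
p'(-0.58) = 39.02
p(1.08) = 5.70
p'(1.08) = 4.99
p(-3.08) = -221.34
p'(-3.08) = 121.47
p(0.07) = -8.29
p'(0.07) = 23.72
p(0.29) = -3.58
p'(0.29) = 19.12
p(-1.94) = -107.69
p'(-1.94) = 79.22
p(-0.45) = -23.68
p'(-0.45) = 35.76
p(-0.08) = -12.09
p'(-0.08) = 27.03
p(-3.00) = -211.75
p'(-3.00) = 118.25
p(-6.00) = -773.50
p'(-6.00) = 265.25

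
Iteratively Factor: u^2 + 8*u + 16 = (u + 4)*(u + 4)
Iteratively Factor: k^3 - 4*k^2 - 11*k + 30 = (k - 5)*(k^2 + k - 6) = (k - 5)*(k - 2)*(k + 3)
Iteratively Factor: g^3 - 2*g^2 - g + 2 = (g + 1)*(g^2 - 3*g + 2) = (g - 1)*(g + 1)*(g - 2)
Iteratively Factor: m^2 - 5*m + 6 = (m - 3)*(m - 2)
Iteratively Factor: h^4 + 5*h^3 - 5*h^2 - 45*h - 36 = (h - 3)*(h^3 + 8*h^2 + 19*h + 12) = (h - 3)*(h + 3)*(h^2 + 5*h + 4) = (h - 3)*(h + 3)*(h + 4)*(h + 1)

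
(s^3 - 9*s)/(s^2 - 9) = s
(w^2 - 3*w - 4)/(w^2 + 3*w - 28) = (w + 1)/(w + 7)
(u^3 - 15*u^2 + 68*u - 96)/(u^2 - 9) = (u^2 - 12*u + 32)/(u + 3)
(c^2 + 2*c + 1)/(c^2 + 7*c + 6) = (c + 1)/(c + 6)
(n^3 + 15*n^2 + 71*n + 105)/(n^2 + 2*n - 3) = (n^2 + 12*n + 35)/(n - 1)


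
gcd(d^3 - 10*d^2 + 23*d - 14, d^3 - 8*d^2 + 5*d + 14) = d^2 - 9*d + 14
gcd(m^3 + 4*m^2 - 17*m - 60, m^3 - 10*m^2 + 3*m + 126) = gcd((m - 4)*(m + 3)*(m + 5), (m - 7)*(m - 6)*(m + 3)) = m + 3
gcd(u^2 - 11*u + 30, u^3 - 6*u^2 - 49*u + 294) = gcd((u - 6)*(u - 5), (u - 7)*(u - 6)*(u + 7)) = u - 6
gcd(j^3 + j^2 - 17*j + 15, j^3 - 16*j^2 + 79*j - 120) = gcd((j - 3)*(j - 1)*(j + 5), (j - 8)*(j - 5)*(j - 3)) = j - 3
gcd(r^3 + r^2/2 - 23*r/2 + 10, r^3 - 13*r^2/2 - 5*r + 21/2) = r - 1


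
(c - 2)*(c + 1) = c^2 - c - 2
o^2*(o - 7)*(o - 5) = o^4 - 12*o^3 + 35*o^2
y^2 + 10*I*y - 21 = (y + 3*I)*(y + 7*I)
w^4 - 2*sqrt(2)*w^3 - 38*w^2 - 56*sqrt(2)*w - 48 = (w - 6*sqrt(2))*(w + sqrt(2))^2*(w + 2*sqrt(2))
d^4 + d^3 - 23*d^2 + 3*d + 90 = (d - 3)^2*(d + 2)*(d + 5)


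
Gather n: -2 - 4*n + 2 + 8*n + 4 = 4*n + 4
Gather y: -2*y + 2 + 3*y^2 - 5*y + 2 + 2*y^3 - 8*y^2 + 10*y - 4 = 2*y^3 - 5*y^2 + 3*y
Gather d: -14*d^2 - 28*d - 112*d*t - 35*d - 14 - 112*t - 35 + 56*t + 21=-14*d^2 + d*(-112*t - 63) - 56*t - 28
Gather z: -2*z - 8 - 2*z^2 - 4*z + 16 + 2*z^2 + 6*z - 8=0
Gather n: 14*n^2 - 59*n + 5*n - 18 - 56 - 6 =14*n^2 - 54*n - 80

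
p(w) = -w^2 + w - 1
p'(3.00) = -5.00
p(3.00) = -7.00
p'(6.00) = -11.00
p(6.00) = -31.00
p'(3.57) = -6.14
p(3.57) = -10.17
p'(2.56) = -4.12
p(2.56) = -4.99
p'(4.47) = -7.94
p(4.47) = -16.51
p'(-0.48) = 1.96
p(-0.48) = -1.71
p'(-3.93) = 8.86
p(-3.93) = -20.37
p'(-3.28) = 7.56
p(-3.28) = -15.04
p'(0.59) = -0.18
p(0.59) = -0.76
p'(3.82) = -6.64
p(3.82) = -11.77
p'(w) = 1 - 2*w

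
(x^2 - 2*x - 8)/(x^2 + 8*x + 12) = (x - 4)/(x + 6)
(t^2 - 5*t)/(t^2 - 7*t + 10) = t/(t - 2)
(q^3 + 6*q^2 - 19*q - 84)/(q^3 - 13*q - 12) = (q + 7)/(q + 1)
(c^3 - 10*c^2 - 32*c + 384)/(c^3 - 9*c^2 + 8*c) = (c^2 - 2*c - 48)/(c*(c - 1))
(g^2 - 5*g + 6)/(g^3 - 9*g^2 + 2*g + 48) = (g - 2)/(g^2 - 6*g - 16)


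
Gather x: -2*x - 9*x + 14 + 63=77 - 11*x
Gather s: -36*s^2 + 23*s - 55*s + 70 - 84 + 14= -36*s^2 - 32*s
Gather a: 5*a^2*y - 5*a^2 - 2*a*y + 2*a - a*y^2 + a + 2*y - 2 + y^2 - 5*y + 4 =a^2*(5*y - 5) + a*(-y^2 - 2*y + 3) + y^2 - 3*y + 2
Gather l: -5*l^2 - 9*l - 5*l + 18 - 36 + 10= -5*l^2 - 14*l - 8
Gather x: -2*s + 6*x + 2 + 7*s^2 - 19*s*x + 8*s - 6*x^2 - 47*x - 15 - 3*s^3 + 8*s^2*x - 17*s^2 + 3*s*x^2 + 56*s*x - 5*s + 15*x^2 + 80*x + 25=-3*s^3 - 10*s^2 + s + x^2*(3*s + 9) + x*(8*s^2 + 37*s + 39) + 12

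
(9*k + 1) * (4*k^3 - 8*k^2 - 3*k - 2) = 36*k^4 - 68*k^3 - 35*k^2 - 21*k - 2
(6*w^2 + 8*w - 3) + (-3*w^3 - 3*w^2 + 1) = -3*w^3 + 3*w^2 + 8*w - 2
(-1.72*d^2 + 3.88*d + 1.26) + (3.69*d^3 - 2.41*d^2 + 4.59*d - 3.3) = 3.69*d^3 - 4.13*d^2 + 8.47*d - 2.04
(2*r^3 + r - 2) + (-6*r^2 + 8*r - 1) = 2*r^3 - 6*r^2 + 9*r - 3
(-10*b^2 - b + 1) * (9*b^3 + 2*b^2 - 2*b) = -90*b^5 - 29*b^4 + 27*b^3 + 4*b^2 - 2*b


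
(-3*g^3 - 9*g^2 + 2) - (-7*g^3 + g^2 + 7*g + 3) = 4*g^3 - 10*g^2 - 7*g - 1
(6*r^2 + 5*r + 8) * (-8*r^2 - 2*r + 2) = -48*r^4 - 52*r^3 - 62*r^2 - 6*r + 16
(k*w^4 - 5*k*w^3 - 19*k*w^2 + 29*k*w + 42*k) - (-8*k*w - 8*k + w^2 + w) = k*w^4 - 5*k*w^3 - 19*k*w^2 + 37*k*w + 50*k - w^2 - w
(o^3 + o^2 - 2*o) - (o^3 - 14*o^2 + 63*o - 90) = 15*o^2 - 65*o + 90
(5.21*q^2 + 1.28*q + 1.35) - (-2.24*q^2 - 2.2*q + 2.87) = 7.45*q^2 + 3.48*q - 1.52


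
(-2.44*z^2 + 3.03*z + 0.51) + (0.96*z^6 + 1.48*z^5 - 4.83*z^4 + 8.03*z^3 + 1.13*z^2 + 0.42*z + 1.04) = 0.96*z^6 + 1.48*z^5 - 4.83*z^4 + 8.03*z^3 - 1.31*z^2 + 3.45*z + 1.55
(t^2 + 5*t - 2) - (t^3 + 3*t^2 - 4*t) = -t^3 - 2*t^2 + 9*t - 2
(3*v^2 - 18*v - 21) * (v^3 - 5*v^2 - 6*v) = 3*v^5 - 33*v^4 + 51*v^3 + 213*v^2 + 126*v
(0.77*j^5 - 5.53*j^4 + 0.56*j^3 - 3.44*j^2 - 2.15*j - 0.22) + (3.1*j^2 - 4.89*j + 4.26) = 0.77*j^5 - 5.53*j^4 + 0.56*j^3 - 0.34*j^2 - 7.04*j + 4.04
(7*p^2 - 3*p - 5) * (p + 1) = 7*p^3 + 4*p^2 - 8*p - 5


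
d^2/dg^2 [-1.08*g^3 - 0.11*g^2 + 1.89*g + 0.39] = -6.48*g - 0.22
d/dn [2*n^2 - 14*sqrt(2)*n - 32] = 4*n - 14*sqrt(2)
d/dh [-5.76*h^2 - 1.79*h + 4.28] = -11.52*h - 1.79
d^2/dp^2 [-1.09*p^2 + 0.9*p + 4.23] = -2.18000000000000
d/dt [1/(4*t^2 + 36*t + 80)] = (-2*t - 9)/(4*(t^2 + 9*t + 20)^2)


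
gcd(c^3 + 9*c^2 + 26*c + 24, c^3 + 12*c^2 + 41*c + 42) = c^2 + 5*c + 6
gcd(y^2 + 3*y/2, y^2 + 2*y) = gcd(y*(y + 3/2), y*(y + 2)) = y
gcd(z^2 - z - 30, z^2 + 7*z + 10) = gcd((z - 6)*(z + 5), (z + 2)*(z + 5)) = z + 5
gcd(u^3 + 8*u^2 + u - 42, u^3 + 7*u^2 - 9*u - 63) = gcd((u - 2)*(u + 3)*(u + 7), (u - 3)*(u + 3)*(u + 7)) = u^2 + 10*u + 21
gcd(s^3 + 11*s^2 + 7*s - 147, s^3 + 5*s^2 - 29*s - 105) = s + 7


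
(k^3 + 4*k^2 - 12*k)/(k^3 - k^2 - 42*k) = (k - 2)/(k - 7)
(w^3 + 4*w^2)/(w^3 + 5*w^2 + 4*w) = w/(w + 1)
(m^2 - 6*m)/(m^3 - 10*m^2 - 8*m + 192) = m/(m^2 - 4*m - 32)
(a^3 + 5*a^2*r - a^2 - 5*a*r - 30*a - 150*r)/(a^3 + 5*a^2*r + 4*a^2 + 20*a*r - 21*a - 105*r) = (a^2 - a - 30)/(a^2 + 4*a - 21)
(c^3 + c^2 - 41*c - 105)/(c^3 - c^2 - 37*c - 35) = (c + 3)/(c + 1)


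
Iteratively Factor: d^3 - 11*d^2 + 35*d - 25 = (d - 5)*(d^2 - 6*d + 5) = (d - 5)*(d - 1)*(d - 5)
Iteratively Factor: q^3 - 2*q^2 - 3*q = (q)*(q^2 - 2*q - 3) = q*(q - 3)*(q + 1)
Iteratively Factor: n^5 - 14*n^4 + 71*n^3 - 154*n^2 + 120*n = (n)*(n^4 - 14*n^3 + 71*n^2 - 154*n + 120) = n*(n - 4)*(n^3 - 10*n^2 + 31*n - 30) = n*(n - 5)*(n - 4)*(n^2 - 5*n + 6) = n*(n - 5)*(n - 4)*(n - 2)*(n - 3)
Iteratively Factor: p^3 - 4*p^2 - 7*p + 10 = (p + 2)*(p^2 - 6*p + 5) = (p - 1)*(p + 2)*(p - 5)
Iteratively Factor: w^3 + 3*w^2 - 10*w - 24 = (w + 2)*(w^2 + w - 12) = (w - 3)*(w + 2)*(w + 4)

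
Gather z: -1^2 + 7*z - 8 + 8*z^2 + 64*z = 8*z^2 + 71*z - 9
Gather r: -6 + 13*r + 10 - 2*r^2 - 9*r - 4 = -2*r^2 + 4*r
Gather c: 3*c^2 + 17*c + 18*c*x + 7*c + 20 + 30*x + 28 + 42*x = 3*c^2 + c*(18*x + 24) + 72*x + 48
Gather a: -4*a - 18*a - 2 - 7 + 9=-22*a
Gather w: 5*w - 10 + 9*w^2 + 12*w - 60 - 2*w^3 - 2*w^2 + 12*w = -2*w^3 + 7*w^2 + 29*w - 70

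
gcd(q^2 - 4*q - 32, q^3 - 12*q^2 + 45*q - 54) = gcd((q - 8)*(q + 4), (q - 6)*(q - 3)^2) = 1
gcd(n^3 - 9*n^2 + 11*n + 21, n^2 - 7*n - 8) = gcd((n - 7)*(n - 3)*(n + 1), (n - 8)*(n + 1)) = n + 1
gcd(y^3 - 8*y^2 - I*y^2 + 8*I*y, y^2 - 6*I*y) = y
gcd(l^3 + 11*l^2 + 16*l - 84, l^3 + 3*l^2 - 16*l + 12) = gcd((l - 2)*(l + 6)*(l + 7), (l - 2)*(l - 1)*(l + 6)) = l^2 + 4*l - 12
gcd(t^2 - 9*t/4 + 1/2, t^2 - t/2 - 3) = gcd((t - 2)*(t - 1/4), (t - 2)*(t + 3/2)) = t - 2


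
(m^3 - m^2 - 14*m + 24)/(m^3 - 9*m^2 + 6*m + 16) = (m^2 + m - 12)/(m^2 - 7*m - 8)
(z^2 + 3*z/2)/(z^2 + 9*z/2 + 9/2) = z/(z + 3)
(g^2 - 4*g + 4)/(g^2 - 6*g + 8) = (g - 2)/(g - 4)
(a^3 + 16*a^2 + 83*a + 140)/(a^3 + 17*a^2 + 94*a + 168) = (a + 5)/(a + 6)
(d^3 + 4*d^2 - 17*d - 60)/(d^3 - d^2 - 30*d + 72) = (d^2 + 8*d + 15)/(d^2 + 3*d - 18)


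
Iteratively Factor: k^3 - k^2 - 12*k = (k - 4)*(k^2 + 3*k) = k*(k - 4)*(k + 3)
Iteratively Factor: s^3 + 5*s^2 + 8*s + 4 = (s + 2)*(s^2 + 3*s + 2) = (s + 1)*(s + 2)*(s + 2)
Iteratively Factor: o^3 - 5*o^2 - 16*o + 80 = (o - 5)*(o^2 - 16) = (o - 5)*(o - 4)*(o + 4)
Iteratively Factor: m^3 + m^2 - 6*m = (m + 3)*(m^2 - 2*m) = (m - 2)*(m + 3)*(m)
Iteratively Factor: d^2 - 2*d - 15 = (d - 5)*(d + 3)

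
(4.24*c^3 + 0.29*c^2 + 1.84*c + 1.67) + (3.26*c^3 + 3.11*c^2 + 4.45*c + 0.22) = 7.5*c^3 + 3.4*c^2 + 6.29*c + 1.89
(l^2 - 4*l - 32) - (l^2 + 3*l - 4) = -7*l - 28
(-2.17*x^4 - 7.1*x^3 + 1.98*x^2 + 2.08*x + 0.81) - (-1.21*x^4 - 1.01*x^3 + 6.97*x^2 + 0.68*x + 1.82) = -0.96*x^4 - 6.09*x^3 - 4.99*x^2 + 1.4*x - 1.01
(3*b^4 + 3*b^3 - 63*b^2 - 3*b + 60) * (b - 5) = 3*b^5 - 12*b^4 - 78*b^3 + 312*b^2 + 75*b - 300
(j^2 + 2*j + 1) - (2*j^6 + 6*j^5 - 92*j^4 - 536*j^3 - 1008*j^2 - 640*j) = -2*j^6 - 6*j^5 + 92*j^4 + 536*j^3 + 1009*j^2 + 642*j + 1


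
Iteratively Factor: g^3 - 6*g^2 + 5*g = (g - 5)*(g^2 - g) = g*(g - 5)*(g - 1)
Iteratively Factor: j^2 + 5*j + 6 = (j + 3)*(j + 2)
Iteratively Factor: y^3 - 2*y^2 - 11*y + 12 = (y - 4)*(y^2 + 2*y - 3) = (y - 4)*(y - 1)*(y + 3)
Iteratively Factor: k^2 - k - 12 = (k - 4)*(k + 3)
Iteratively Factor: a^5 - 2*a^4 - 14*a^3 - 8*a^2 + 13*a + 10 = (a + 1)*(a^4 - 3*a^3 - 11*a^2 + 3*a + 10) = (a - 1)*(a + 1)*(a^3 - 2*a^2 - 13*a - 10) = (a - 1)*(a + 1)*(a + 2)*(a^2 - 4*a - 5) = (a - 1)*(a + 1)^2*(a + 2)*(a - 5)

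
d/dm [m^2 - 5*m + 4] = 2*m - 5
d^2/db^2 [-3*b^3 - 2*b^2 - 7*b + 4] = -18*b - 4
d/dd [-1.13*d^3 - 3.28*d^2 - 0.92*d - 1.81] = -3.39*d^2 - 6.56*d - 0.92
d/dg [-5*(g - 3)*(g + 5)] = -10*g - 10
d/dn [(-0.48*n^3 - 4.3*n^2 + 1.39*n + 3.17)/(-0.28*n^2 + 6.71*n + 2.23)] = (0.1344*n^4 - 6.4416*n^3 - 31.675*n^2 - 17.4028*n - 18.171)/(0.0784*n^4 - 3.7576*n^3 + 43.7753*n^2 + 29.9266*n + 4.9729)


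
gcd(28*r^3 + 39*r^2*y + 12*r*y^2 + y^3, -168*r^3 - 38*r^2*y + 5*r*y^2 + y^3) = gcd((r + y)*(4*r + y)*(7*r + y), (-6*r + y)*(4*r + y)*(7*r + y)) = 28*r^2 + 11*r*y + y^2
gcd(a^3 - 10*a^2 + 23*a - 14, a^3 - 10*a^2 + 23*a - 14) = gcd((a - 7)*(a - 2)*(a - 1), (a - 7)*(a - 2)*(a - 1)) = a^3 - 10*a^2 + 23*a - 14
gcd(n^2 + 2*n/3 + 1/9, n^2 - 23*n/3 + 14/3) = 1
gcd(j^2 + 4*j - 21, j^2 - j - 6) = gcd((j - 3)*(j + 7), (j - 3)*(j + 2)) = j - 3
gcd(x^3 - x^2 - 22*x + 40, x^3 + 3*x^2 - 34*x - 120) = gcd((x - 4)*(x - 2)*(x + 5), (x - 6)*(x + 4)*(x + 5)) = x + 5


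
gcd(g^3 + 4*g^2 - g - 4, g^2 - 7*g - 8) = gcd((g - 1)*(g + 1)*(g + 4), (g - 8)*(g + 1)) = g + 1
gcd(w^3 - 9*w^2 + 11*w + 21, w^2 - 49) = w - 7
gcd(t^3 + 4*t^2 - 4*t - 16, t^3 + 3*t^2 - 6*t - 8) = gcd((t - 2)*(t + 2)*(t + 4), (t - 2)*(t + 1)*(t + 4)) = t^2 + 2*t - 8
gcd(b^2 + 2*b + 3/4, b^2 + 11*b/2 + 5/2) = b + 1/2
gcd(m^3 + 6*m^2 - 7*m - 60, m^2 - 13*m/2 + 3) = 1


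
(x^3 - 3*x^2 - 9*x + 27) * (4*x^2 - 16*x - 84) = 4*x^5 - 28*x^4 - 72*x^3 + 504*x^2 + 324*x - 2268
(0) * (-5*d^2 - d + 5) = 0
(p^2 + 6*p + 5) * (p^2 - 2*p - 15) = p^4 + 4*p^3 - 22*p^2 - 100*p - 75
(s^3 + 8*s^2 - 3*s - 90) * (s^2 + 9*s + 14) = s^5 + 17*s^4 + 83*s^3 - 5*s^2 - 852*s - 1260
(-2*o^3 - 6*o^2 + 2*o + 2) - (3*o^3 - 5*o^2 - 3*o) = -5*o^3 - o^2 + 5*o + 2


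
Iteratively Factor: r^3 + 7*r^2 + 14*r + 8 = (r + 2)*(r^2 + 5*r + 4) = (r + 1)*(r + 2)*(r + 4)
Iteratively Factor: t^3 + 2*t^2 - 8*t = (t)*(t^2 + 2*t - 8) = t*(t - 2)*(t + 4)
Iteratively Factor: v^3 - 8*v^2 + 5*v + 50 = (v - 5)*(v^2 - 3*v - 10) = (v - 5)^2*(v + 2)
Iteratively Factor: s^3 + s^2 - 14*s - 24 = (s + 2)*(s^2 - s - 12) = (s - 4)*(s + 2)*(s + 3)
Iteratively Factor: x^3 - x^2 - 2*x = (x + 1)*(x^2 - 2*x) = (x - 2)*(x + 1)*(x)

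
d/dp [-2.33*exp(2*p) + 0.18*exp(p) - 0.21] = (0.18 - 4.66*exp(p))*exp(p)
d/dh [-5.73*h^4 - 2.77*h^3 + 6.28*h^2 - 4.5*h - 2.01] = -22.92*h^3 - 8.31*h^2 + 12.56*h - 4.5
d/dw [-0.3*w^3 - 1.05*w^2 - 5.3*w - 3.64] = -0.9*w^2 - 2.1*w - 5.3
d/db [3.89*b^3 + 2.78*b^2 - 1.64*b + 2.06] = 11.67*b^2 + 5.56*b - 1.64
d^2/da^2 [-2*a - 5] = 0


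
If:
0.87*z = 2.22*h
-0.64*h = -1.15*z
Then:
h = 0.00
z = 0.00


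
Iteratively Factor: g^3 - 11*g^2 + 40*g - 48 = (g - 3)*(g^2 - 8*g + 16) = (g - 4)*(g - 3)*(g - 4)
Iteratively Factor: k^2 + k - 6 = (k - 2)*(k + 3)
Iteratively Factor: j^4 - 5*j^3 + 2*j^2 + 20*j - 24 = (j - 3)*(j^3 - 2*j^2 - 4*j + 8) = (j - 3)*(j - 2)*(j^2 - 4) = (j - 3)*(j - 2)^2*(j + 2)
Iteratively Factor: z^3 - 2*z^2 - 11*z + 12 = (z - 1)*(z^2 - z - 12) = (z - 4)*(z - 1)*(z + 3)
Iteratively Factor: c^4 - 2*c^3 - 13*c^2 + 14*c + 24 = (c - 2)*(c^3 - 13*c - 12) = (c - 2)*(c + 1)*(c^2 - c - 12) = (c - 2)*(c + 1)*(c + 3)*(c - 4)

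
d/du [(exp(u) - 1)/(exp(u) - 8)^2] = (-exp(u) - 6)*exp(u)/(exp(u) - 8)^3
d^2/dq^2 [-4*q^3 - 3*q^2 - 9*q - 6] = -24*q - 6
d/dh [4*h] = 4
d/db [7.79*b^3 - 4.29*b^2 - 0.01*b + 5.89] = 23.37*b^2 - 8.58*b - 0.01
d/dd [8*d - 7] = 8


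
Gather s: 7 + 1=8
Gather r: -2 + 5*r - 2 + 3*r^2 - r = 3*r^2 + 4*r - 4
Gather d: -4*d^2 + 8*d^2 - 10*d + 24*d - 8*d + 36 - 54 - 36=4*d^2 + 6*d - 54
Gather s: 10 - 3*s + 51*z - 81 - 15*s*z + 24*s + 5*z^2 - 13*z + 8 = s*(21 - 15*z) + 5*z^2 + 38*z - 63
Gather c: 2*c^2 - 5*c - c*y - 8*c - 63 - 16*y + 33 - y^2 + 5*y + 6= 2*c^2 + c*(-y - 13) - y^2 - 11*y - 24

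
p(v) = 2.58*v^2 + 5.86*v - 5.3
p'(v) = 5.16*v + 5.86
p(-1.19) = -8.62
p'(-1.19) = -0.28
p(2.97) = 34.86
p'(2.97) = 21.19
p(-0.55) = -7.74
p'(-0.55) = 3.02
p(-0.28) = -6.74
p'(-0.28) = 4.42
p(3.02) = 35.93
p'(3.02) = 21.44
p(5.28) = 97.57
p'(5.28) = 33.10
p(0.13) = -4.49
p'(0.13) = 6.53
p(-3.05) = 0.83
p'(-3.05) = -9.88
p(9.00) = 256.42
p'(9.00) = 52.30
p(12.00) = 436.54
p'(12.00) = 67.78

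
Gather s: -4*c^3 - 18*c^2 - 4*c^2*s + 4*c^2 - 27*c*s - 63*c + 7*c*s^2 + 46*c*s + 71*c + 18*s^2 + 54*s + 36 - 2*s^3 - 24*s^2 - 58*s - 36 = -4*c^3 - 14*c^2 + 8*c - 2*s^3 + s^2*(7*c - 6) + s*(-4*c^2 + 19*c - 4)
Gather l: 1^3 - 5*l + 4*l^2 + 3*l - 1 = 4*l^2 - 2*l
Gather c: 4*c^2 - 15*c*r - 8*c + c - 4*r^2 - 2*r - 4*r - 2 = 4*c^2 + c*(-15*r - 7) - 4*r^2 - 6*r - 2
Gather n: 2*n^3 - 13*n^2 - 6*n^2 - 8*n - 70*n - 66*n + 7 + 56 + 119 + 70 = 2*n^3 - 19*n^2 - 144*n + 252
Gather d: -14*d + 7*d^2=7*d^2 - 14*d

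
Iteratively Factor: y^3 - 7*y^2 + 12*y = (y - 3)*(y^2 - 4*y) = (y - 4)*(y - 3)*(y)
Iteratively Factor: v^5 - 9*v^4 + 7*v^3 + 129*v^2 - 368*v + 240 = (v - 5)*(v^4 - 4*v^3 - 13*v^2 + 64*v - 48) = (v - 5)*(v + 4)*(v^3 - 8*v^2 + 19*v - 12) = (v - 5)*(v - 1)*(v + 4)*(v^2 - 7*v + 12) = (v - 5)*(v - 3)*(v - 1)*(v + 4)*(v - 4)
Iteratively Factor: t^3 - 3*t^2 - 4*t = (t)*(t^2 - 3*t - 4) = t*(t - 4)*(t + 1)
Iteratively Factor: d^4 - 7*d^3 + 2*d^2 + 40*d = (d + 2)*(d^3 - 9*d^2 + 20*d) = (d - 4)*(d + 2)*(d^2 - 5*d) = (d - 5)*(d - 4)*(d + 2)*(d)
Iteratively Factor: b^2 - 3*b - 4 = (b - 4)*(b + 1)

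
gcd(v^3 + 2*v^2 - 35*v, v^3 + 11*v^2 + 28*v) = v^2 + 7*v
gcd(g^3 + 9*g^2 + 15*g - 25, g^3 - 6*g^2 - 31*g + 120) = g + 5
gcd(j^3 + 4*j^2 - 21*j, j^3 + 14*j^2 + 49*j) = j^2 + 7*j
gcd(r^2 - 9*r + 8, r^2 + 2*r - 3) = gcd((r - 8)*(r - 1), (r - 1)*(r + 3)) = r - 1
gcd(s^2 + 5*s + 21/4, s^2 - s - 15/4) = s + 3/2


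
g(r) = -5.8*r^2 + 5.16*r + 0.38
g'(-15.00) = 179.16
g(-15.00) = -1382.02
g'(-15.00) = 179.16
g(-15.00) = -1382.02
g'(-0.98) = 16.53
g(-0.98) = -10.25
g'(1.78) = -15.49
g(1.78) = -8.81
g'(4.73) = -49.71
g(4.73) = -104.98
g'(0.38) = 0.75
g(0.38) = 1.50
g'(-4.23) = 54.23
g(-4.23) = -125.23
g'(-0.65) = 12.70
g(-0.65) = -5.42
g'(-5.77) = 72.09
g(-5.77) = -222.49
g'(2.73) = -26.51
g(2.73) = -28.76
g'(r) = 5.16 - 11.6*r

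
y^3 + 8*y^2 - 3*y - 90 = (y - 3)*(y + 5)*(y + 6)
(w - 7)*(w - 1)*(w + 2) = w^3 - 6*w^2 - 9*w + 14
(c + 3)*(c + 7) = c^2 + 10*c + 21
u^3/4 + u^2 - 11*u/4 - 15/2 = (u/4 + 1/2)*(u - 3)*(u + 5)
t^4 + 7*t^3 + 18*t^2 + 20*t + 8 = (t + 1)*(t + 2)^3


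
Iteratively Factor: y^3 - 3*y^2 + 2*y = (y - 2)*(y^2 - y) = (y - 2)*(y - 1)*(y)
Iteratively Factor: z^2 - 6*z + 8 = (z - 4)*(z - 2)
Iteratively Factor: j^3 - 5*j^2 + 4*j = (j - 1)*(j^2 - 4*j) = j*(j - 1)*(j - 4)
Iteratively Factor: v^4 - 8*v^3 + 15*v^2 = (v)*(v^3 - 8*v^2 + 15*v) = v*(v - 5)*(v^2 - 3*v) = v*(v - 5)*(v - 3)*(v)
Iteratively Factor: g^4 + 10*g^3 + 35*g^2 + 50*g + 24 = (g + 2)*(g^3 + 8*g^2 + 19*g + 12) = (g + 2)*(g + 4)*(g^2 + 4*g + 3) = (g + 2)*(g + 3)*(g + 4)*(g + 1)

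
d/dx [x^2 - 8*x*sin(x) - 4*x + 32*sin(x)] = -8*x*cos(x) + 2*x - 8*sin(x) + 32*cos(x) - 4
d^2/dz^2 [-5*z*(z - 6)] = -10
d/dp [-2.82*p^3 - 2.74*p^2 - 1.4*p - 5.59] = -8.46*p^2 - 5.48*p - 1.4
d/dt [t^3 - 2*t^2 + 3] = t*(3*t - 4)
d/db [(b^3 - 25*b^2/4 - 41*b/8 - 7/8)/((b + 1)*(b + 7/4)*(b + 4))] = (416*b^4 + 1144*b^3 - 687*b^2 - 2422*b - 791)/(2*(16*b^6 + 216*b^5 + 1137*b^4 + 2978*b^3 + 4113*b^2 + 2856*b + 784))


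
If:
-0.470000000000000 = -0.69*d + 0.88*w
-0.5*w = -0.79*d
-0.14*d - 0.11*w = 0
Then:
No Solution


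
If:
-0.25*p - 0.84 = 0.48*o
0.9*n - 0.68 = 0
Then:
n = 0.76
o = -0.520833333333333*p - 1.75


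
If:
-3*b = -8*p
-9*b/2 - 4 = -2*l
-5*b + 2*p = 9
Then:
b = -36/17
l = -47/17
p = -27/34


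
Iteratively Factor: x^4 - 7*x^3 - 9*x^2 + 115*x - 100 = (x - 5)*(x^3 - 2*x^2 - 19*x + 20) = (x - 5)*(x + 4)*(x^2 - 6*x + 5) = (x - 5)*(x - 1)*(x + 4)*(x - 5)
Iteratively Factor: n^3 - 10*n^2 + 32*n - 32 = (n - 4)*(n^2 - 6*n + 8) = (n - 4)^2*(n - 2)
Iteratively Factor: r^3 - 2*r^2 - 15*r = (r + 3)*(r^2 - 5*r) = (r - 5)*(r + 3)*(r)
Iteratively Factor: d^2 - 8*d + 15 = (d - 3)*(d - 5)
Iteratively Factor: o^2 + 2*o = (o)*(o + 2)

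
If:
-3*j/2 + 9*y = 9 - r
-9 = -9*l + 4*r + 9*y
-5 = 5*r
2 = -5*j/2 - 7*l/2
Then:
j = -94/37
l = 46/37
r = -1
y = 229/333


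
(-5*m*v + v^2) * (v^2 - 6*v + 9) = -5*m*v^3 + 30*m*v^2 - 45*m*v + v^4 - 6*v^3 + 9*v^2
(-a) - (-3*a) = 2*a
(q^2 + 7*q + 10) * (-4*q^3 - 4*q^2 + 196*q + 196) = -4*q^5 - 32*q^4 + 128*q^3 + 1528*q^2 + 3332*q + 1960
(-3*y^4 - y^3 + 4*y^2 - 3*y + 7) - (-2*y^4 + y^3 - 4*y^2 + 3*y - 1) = -y^4 - 2*y^3 + 8*y^2 - 6*y + 8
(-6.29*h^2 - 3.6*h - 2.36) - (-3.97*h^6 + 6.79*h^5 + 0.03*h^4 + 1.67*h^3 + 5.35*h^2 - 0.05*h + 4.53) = 3.97*h^6 - 6.79*h^5 - 0.03*h^4 - 1.67*h^3 - 11.64*h^2 - 3.55*h - 6.89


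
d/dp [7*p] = 7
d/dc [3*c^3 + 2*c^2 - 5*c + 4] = 9*c^2 + 4*c - 5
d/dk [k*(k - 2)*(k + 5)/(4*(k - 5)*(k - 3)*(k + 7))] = (-2*k^4 - 31*k^3 + 91*k^2 + 315*k - 525)/(2*(k^6 - 2*k^5 - 81*k^4 + 292*k^3 + 1471*k^2 - 8610*k + 11025))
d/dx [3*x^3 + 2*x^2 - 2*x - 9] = 9*x^2 + 4*x - 2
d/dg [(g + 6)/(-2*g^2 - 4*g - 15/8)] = 8*(-16*g^2 - 32*g + 32*(g + 1)*(g + 6) - 15)/(16*g^2 + 32*g + 15)^2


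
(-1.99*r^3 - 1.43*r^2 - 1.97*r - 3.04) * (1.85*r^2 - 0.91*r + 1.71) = -3.6815*r^5 - 0.8346*r^4 - 5.7461*r^3 - 6.2766*r^2 - 0.6023*r - 5.1984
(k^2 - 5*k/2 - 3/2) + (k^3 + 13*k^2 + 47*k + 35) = k^3 + 14*k^2 + 89*k/2 + 67/2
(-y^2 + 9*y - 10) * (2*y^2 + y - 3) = -2*y^4 + 17*y^3 - 8*y^2 - 37*y + 30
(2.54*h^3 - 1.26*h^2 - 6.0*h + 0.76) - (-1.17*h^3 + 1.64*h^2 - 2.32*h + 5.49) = 3.71*h^3 - 2.9*h^2 - 3.68*h - 4.73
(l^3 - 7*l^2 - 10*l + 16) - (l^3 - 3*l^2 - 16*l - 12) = -4*l^2 + 6*l + 28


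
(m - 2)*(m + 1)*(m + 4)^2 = m^4 + 7*m^3 + 6*m^2 - 32*m - 32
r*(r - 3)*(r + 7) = r^3 + 4*r^2 - 21*r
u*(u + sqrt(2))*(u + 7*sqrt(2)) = u^3 + 8*sqrt(2)*u^2 + 14*u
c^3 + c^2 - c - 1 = (c - 1)*(c + 1)^2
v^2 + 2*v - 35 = (v - 5)*(v + 7)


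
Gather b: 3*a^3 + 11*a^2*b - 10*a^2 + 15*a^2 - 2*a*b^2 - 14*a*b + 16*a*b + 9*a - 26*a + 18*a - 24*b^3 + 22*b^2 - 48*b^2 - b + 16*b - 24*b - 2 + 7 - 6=3*a^3 + 5*a^2 + a - 24*b^3 + b^2*(-2*a - 26) + b*(11*a^2 + 2*a - 9) - 1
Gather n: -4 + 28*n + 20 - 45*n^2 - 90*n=-45*n^2 - 62*n + 16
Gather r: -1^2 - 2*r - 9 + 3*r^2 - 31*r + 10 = 3*r^2 - 33*r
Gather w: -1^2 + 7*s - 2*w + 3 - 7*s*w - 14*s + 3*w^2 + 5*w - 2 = -7*s + 3*w^2 + w*(3 - 7*s)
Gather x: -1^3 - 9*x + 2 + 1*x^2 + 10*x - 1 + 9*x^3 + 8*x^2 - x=9*x^3 + 9*x^2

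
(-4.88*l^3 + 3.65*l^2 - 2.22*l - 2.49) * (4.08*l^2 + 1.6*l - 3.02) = -19.9104*l^5 + 7.084*l^4 + 11.52*l^3 - 24.7342*l^2 + 2.7204*l + 7.5198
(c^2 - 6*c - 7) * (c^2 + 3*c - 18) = c^4 - 3*c^3 - 43*c^2 + 87*c + 126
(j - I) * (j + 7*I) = j^2 + 6*I*j + 7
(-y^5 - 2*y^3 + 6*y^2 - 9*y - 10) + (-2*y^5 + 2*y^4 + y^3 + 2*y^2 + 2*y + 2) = -3*y^5 + 2*y^4 - y^3 + 8*y^2 - 7*y - 8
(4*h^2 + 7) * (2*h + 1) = 8*h^3 + 4*h^2 + 14*h + 7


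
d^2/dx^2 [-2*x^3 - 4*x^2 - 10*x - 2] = -12*x - 8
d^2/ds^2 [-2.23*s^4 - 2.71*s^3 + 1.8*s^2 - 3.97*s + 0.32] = -26.76*s^2 - 16.26*s + 3.6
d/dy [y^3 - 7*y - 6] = 3*y^2 - 7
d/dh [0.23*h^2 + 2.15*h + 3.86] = 0.46*h + 2.15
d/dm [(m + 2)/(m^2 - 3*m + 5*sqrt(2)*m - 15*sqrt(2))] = (m^2 - 3*m + 5*sqrt(2)*m - (m + 2)*(2*m - 3 + 5*sqrt(2)) - 15*sqrt(2))/(m^2 - 3*m + 5*sqrt(2)*m - 15*sqrt(2))^2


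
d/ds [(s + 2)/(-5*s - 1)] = 9/(5*s + 1)^2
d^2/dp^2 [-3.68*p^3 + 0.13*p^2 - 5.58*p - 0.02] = 0.26 - 22.08*p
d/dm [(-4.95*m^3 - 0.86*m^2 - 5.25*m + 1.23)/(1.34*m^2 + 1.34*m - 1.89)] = (-6.633*m^4 - 13.266*m^3 + 33.9491*m^2 - 0.0456000000000003*m + 8.2743)/(1.7956*m^4 + 3.5912*m^3 - 3.2696*m^2 - 5.0652*m + 3.5721)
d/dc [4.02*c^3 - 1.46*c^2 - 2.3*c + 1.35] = 12.06*c^2 - 2.92*c - 2.3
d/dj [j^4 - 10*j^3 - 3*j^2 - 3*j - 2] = 4*j^3 - 30*j^2 - 6*j - 3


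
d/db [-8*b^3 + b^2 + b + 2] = -24*b^2 + 2*b + 1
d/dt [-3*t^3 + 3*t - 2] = 3 - 9*t^2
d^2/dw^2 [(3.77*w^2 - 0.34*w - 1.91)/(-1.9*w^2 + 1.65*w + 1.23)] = (-1.4210854715202e-14*w^4 - 21.1831*w^3 - 11.49234*w^2 - 31.15962*w + 6.539964)/(6.859*w^6 - 17.8695*w^5 + 2.19735*w^4 + 18.644175*w^3 - 1.422495*w^2 - 7.488855*w - 1.860867)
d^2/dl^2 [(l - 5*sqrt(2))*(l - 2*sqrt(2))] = 2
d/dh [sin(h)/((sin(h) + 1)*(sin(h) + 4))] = (cos(h)^2 + 3)*cos(h)/((sin(h) + 1)^2*(sin(h) + 4)^2)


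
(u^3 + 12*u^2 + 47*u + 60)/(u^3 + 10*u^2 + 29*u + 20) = (u + 3)/(u + 1)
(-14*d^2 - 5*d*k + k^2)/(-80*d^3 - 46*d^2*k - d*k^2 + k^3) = (7*d - k)/(40*d^2 + 3*d*k - k^2)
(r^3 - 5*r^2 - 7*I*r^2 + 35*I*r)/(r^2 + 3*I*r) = (r^2 - 5*r - 7*I*r + 35*I)/(r + 3*I)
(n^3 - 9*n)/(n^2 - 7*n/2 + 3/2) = 2*n*(n + 3)/(2*n - 1)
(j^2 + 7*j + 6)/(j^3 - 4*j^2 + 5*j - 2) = (j^2 + 7*j + 6)/(j^3 - 4*j^2 + 5*j - 2)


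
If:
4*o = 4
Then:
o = 1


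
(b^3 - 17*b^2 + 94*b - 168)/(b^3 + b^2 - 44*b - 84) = (b^2 - 10*b + 24)/(b^2 + 8*b + 12)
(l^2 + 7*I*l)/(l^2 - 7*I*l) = (l + 7*I)/(l - 7*I)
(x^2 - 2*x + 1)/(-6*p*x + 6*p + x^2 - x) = (x - 1)/(-6*p + x)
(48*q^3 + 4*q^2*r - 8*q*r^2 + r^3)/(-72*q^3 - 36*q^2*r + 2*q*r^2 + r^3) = (-4*q + r)/(6*q + r)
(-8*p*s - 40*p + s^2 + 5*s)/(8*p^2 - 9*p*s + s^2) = (-s - 5)/(p - s)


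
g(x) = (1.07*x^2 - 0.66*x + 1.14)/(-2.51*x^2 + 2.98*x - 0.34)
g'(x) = (2.14*x - 0.66)/(-2.51*x^2 + 2.98*x - 0.34) + (5.02*x - 2.98)*(1.07*x^2 - 0.66*x + 1.14)/(-2.51*x^2 + 2.98*x - 0.34)^2 = (1.532*x^2 + 4.9952*x - 3.1728)/(6.3001*x^4 - 14.9596*x^3 + 10.5872*x^2 - 2.0264*x + 0.1156)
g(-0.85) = -0.53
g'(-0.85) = -0.29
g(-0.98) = -0.50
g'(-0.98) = -0.21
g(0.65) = 2.17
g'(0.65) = 2.51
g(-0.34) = -0.91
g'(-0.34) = -1.74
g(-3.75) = -0.40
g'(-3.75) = -0.00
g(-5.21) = -0.40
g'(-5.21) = 0.00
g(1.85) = -1.05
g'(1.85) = 0.97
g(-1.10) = -0.47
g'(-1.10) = -0.15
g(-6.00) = -0.40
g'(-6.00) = 0.00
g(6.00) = -0.49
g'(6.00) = 0.02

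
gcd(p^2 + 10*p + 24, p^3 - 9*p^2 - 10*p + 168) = p + 4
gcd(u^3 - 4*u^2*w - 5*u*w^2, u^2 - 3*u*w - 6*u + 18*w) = 1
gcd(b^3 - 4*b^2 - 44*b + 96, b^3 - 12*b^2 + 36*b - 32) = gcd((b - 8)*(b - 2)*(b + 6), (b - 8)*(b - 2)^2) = b^2 - 10*b + 16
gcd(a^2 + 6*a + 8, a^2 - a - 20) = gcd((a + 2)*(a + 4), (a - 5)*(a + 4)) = a + 4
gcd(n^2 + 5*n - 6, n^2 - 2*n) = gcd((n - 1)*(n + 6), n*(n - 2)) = 1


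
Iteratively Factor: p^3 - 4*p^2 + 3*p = (p - 3)*(p^2 - p) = p*(p - 3)*(p - 1)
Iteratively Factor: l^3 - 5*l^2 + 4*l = (l - 4)*(l^2 - l) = l*(l - 4)*(l - 1)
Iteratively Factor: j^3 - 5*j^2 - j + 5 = (j - 5)*(j^2 - 1) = (j - 5)*(j - 1)*(j + 1)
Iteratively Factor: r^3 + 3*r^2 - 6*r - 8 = (r - 2)*(r^2 + 5*r + 4) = (r - 2)*(r + 4)*(r + 1)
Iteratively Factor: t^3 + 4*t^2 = (t)*(t^2 + 4*t) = t^2*(t + 4)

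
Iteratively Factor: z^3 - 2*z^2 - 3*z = (z + 1)*(z^2 - 3*z) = z*(z + 1)*(z - 3)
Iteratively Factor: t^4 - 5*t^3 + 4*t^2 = (t - 1)*(t^3 - 4*t^2) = t*(t - 1)*(t^2 - 4*t) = t^2*(t - 1)*(t - 4)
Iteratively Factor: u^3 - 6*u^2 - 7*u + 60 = (u - 4)*(u^2 - 2*u - 15) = (u - 5)*(u - 4)*(u + 3)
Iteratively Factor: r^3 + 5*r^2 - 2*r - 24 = (r - 2)*(r^2 + 7*r + 12) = (r - 2)*(r + 3)*(r + 4)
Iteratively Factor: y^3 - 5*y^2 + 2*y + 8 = (y - 4)*(y^2 - y - 2) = (y - 4)*(y - 2)*(y + 1)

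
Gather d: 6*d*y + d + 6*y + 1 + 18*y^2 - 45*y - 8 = d*(6*y + 1) + 18*y^2 - 39*y - 7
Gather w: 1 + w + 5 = w + 6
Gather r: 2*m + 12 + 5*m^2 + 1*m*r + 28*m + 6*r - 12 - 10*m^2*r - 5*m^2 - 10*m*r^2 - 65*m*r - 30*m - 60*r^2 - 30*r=r^2*(-10*m - 60) + r*(-10*m^2 - 64*m - 24)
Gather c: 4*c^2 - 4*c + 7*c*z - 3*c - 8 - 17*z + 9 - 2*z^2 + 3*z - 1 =4*c^2 + c*(7*z - 7) - 2*z^2 - 14*z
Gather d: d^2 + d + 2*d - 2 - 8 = d^2 + 3*d - 10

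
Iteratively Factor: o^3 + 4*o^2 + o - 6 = (o - 1)*(o^2 + 5*o + 6) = (o - 1)*(o + 2)*(o + 3)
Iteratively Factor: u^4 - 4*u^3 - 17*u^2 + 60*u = (u + 4)*(u^3 - 8*u^2 + 15*u) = (u - 3)*(u + 4)*(u^2 - 5*u) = u*(u - 3)*(u + 4)*(u - 5)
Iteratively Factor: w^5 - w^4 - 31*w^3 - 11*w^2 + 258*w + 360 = (w + 3)*(w^4 - 4*w^3 - 19*w^2 + 46*w + 120) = (w - 5)*(w + 3)*(w^3 + w^2 - 14*w - 24) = (w - 5)*(w + 3)^2*(w^2 - 2*w - 8) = (w - 5)*(w - 4)*(w + 3)^2*(w + 2)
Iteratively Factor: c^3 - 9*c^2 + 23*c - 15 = (c - 3)*(c^2 - 6*c + 5) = (c - 5)*(c - 3)*(c - 1)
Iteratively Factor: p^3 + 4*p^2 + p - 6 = (p + 2)*(p^2 + 2*p - 3) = (p - 1)*(p + 2)*(p + 3)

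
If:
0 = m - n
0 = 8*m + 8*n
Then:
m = 0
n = 0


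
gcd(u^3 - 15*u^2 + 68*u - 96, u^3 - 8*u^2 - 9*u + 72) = u^2 - 11*u + 24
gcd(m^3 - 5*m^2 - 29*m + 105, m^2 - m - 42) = m - 7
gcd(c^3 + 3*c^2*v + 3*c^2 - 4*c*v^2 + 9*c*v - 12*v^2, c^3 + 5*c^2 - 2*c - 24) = c + 3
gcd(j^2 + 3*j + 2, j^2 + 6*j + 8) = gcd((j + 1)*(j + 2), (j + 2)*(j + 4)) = j + 2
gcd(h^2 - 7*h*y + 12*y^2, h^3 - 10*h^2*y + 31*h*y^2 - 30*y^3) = -h + 3*y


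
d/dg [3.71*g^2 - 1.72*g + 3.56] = 7.42*g - 1.72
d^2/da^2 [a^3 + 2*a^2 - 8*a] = 6*a + 4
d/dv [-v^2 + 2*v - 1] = 2 - 2*v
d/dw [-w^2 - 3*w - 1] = -2*w - 3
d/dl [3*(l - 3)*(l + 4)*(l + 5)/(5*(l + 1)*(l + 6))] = 3*(l^4 + 14*l^3 + 67*l^2 + 192*l + 378)/(5*(l^4 + 14*l^3 + 61*l^2 + 84*l + 36))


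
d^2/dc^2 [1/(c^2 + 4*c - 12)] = 2*(-c^2 - 4*c + 4*(c + 2)^2 + 12)/(c^2 + 4*c - 12)^3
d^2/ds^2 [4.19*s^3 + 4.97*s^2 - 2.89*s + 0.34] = 25.14*s + 9.94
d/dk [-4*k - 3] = -4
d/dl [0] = 0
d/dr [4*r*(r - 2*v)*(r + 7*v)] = 12*r^2 + 40*r*v - 56*v^2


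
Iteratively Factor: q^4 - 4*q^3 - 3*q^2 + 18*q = (q - 3)*(q^3 - q^2 - 6*q) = (q - 3)^2*(q^2 + 2*q) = (q - 3)^2*(q + 2)*(q)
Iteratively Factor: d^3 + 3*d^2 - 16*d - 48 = (d - 4)*(d^2 + 7*d + 12) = (d - 4)*(d + 3)*(d + 4)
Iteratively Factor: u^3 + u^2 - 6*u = (u + 3)*(u^2 - 2*u) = (u - 2)*(u + 3)*(u)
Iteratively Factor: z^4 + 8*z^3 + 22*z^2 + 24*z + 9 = (z + 1)*(z^3 + 7*z^2 + 15*z + 9) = (z + 1)*(z + 3)*(z^2 + 4*z + 3) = (z + 1)^2*(z + 3)*(z + 3)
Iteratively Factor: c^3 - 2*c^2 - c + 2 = (c - 1)*(c^2 - c - 2) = (c - 2)*(c - 1)*(c + 1)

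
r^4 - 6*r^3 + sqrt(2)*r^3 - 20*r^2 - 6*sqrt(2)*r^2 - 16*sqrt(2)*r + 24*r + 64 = (r - 8)*(r + 2)*(r - sqrt(2))*(r + 2*sqrt(2))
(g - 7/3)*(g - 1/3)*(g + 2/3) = g^3 - 2*g^2 - g + 14/27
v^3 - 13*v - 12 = (v - 4)*(v + 1)*(v + 3)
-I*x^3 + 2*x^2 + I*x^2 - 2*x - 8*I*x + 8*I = (x - 2*I)*(x + 4*I)*(-I*x + I)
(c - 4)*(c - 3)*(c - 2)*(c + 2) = c^4 - 7*c^3 + 8*c^2 + 28*c - 48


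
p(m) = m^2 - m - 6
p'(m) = 2*m - 1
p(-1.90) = -0.49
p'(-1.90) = -4.80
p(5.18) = 15.65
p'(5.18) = 9.36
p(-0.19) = -5.77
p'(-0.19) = -1.38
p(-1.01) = -3.97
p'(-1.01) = -3.02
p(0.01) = -6.01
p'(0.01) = -0.98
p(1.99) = -4.03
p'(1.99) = 2.98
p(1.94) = -4.18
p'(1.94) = 2.88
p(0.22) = -6.17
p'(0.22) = -0.56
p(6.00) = 24.00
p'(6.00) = 11.00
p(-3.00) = 6.00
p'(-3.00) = -7.00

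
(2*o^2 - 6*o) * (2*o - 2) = 4*o^3 - 16*o^2 + 12*o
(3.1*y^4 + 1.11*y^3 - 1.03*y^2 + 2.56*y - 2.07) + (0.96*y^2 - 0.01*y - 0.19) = 3.1*y^4 + 1.11*y^3 - 0.0700000000000001*y^2 + 2.55*y - 2.26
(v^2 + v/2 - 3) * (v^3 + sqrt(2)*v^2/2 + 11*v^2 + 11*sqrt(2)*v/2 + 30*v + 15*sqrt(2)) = v^5 + sqrt(2)*v^4/2 + 23*v^4/2 + 23*sqrt(2)*v^3/4 + 65*v^3/2 - 18*v^2 + 65*sqrt(2)*v^2/4 - 90*v - 9*sqrt(2)*v - 45*sqrt(2)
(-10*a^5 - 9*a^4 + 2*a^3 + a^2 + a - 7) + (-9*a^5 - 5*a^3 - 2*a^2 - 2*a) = -19*a^5 - 9*a^4 - 3*a^3 - a^2 - a - 7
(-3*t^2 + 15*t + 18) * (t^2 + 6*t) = -3*t^4 - 3*t^3 + 108*t^2 + 108*t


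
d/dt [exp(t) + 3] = exp(t)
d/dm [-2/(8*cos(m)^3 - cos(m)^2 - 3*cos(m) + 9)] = 2*(-24*cos(m)^2 + 2*cos(m) + 3)*sin(m)/(8*cos(m)^3 - cos(m)^2 - 3*cos(m) + 9)^2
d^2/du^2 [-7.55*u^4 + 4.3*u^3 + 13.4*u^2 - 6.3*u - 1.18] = -90.6*u^2 + 25.8*u + 26.8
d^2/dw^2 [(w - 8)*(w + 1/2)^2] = 6*w - 14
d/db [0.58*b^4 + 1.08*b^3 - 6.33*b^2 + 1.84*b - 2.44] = 2.32*b^3 + 3.24*b^2 - 12.66*b + 1.84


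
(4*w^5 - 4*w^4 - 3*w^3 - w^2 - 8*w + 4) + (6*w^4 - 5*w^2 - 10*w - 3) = 4*w^5 + 2*w^4 - 3*w^3 - 6*w^2 - 18*w + 1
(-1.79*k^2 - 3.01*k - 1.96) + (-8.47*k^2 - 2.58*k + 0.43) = -10.26*k^2 - 5.59*k - 1.53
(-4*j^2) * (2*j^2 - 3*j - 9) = -8*j^4 + 12*j^3 + 36*j^2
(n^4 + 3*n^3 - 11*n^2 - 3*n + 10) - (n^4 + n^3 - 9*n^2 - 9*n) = 2*n^3 - 2*n^2 + 6*n + 10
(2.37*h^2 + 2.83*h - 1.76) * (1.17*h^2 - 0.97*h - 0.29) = 2.7729*h^4 + 1.0122*h^3 - 5.4916*h^2 + 0.8865*h + 0.5104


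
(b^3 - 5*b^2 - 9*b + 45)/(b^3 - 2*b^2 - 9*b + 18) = (b - 5)/(b - 2)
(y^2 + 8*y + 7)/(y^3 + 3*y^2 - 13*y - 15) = (y + 7)/(y^2 + 2*y - 15)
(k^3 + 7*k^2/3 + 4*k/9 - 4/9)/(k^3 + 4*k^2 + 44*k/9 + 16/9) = (3*k - 1)/(3*k + 4)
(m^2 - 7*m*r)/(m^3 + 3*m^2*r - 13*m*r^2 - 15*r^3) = m*(m - 7*r)/(m^3 + 3*m^2*r - 13*m*r^2 - 15*r^3)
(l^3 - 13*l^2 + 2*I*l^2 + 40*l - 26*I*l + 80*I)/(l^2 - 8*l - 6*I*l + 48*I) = (l^2 + l*(-5 + 2*I) - 10*I)/(l - 6*I)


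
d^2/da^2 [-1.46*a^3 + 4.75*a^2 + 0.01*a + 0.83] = 9.5 - 8.76*a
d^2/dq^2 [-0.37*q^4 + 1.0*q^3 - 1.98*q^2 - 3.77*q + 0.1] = -4.44*q^2 + 6.0*q - 3.96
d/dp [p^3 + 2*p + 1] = 3*p^2 + 2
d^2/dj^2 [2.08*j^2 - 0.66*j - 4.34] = 4.16000000000000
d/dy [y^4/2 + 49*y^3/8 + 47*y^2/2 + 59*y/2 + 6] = 2*y^3 + 147*y^2/8 + 47*y + 59/2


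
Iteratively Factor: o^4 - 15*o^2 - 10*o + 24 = (o - 1)*(o^3 + o^2 - 14*o - 24) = (o - 1)*(o + 3)*(o^2 - 2*o - 8) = (o - 1)*(o + 2)*(o + 3)*(o - 4)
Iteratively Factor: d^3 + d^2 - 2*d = (d - 1)*(d^2 + 2*d) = (d - 1)*(d + 2)*(d)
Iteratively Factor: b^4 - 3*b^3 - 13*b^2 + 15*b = (b + 3)*(b^3 - 6*b^2 + 5*b) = (b - 1)*(b + 3)*(b^2 - 5*b) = (b - 5)*(b - 1)*(b + 3)*(b)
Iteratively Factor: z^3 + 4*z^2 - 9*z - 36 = (z - 3)*(z^2 + 7*z + 12) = (z - 3)*(z + 4)*(z + 3)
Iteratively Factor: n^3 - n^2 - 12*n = (n)*(n^2 - n - 12) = n*(n + 3)*(n - 4)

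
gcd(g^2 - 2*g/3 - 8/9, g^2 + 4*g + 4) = 1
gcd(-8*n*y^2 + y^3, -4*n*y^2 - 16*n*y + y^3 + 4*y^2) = y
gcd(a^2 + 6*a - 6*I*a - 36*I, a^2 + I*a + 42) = a - 6*I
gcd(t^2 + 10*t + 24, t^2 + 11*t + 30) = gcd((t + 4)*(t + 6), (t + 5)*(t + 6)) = t + 6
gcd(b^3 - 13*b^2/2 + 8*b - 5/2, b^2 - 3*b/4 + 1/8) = b - 1/2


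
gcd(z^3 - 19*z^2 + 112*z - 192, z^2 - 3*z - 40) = z - 8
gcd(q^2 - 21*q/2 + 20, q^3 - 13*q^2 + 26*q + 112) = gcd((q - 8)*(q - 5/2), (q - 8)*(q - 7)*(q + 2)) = q - 8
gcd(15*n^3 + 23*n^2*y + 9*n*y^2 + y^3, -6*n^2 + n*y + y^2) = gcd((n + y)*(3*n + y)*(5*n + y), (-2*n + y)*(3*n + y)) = 3*n + y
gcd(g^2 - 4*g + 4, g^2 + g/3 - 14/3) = g - 2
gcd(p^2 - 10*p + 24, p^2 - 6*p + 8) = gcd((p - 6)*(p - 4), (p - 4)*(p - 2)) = p - 4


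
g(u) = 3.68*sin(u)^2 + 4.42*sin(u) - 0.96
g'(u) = 7.36*sin(u)*cos(u) + 4.42*cos(u)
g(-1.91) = -1.86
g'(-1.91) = 0.84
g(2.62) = 2.16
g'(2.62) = -7.01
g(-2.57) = -2.27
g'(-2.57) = -0.37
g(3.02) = -0.37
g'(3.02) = -5.27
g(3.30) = -1.57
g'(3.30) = -3.22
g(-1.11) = -1.97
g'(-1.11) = -0.97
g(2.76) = 1.20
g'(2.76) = -6.65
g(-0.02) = -1.05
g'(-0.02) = 4.27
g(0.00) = -0.96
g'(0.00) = 4.42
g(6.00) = -1.91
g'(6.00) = 2.27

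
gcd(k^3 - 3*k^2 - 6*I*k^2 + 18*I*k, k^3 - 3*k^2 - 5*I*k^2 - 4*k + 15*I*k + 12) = k - 3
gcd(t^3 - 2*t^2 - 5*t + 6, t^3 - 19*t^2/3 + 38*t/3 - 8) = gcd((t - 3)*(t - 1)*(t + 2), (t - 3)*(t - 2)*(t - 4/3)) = t - 3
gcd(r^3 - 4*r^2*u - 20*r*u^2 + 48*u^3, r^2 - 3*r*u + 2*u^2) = r - 2*u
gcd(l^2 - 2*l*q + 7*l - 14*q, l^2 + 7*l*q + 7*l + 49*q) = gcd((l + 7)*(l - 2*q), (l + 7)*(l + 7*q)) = l + 7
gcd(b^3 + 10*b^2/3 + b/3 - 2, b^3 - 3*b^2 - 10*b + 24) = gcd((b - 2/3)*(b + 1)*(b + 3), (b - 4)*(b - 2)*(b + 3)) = b + 3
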